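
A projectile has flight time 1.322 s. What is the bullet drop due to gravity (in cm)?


drop = 0.5*g*t^2 = 0.5*9.81*1.322^2 = 8.57239 m ≈ 857.2 cm

857.2 cm


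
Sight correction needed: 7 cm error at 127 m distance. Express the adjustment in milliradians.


1 mrad subtends 1 cm per 10 m of range, so adj = error_cm / (dist_m / 10) = 7 / (127/10) = 0.5512 mrad

0.5512 mrad


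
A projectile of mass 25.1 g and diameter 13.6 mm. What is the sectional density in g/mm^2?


SD = m/d^2 = 25.1/13.6^2 = 0.1357 g/mm^2

0.1357 g/mm^2


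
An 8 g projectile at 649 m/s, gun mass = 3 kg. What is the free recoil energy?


v_r = m_p*v_p/m_gun = 0.008*649/3 = 1.73067 m/s, E_r = 0.5*m_gun*v_r^2 = 0.5*3*1.73067^2 = 4.493 J

4.493 J


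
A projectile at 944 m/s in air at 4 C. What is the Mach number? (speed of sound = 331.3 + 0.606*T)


a = 331.3 + 0.606*(4) = 333.724 m/s
M = v/a = 944/333.724 = 2.829

2.829


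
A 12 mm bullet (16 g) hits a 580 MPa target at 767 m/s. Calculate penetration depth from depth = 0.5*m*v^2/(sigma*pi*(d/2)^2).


A = pi*(d/2)^2 = pi*(12/2)^2 = 113.097 mm^2
E = 0.5*m*v^2 = 0.5*0.016*767^2 = 4706.31 J
depth = E/(sigma*A) = 4706.31 J / (580 MPa * 113.097 mm^2) = 4706.31/(580 * 113.097) m = 0.0717464 m ≈ 71.75 mm

71.75 mm


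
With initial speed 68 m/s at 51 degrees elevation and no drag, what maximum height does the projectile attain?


H = (v0*sin(theta))^2 / (2g) = (68*sin(51°))^2 / (2*9.81) = 142.3 m

142.3 m


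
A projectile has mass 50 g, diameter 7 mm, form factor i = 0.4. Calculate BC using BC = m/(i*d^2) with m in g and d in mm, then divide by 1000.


BC = m/(i*d^2*1000) = 50/(0.4 * 7^2 * 1000) = 0.002551

0.002551


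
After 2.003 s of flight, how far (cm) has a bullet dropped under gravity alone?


drop = 0.5*g*t^2 = 0.5*9.81*2.003^2 = 19.6789 m ≈ 1968 cm

1968 cm


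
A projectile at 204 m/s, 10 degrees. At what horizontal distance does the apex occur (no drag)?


R = v0^2*sin(2*theta)/g = 204^2*sin(2*10°)/9.81 = 1450.92 m
apex_dist = R/2 = 1450.92/2 = 725.5 m

725.5 m


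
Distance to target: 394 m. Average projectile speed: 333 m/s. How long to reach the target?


t = d/v = 394/333 = 1.183 s

1.183 s


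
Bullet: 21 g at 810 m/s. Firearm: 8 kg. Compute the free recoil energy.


v_r = m_p*v_p/m_gun = 0.021*810/8 = 2.12625 m/s, E_r = 0.5*m_gun*v_r^2 = 0.5*8*2.12625^2 = 18.08 J

18.08 J


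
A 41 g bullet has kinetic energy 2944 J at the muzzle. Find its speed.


v = sqrt(2*E/m) = sqrt(2*2944/0.041) = 379 m/s

379 m/s


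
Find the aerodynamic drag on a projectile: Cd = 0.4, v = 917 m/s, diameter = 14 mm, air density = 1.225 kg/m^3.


A = pi*(d/2)^2 = pi*(14/2000)^2 = 1.53938e-04 m^2
Fd = 0.5*Cd*rho*A*v^2 = 0.5*0.4*1.225*1.53938e-04*917^2 = 31.71 N

31.71 N


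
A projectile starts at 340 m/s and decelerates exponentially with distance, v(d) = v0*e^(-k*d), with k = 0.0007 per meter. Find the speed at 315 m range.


v = v0*exp(-k*d) = 340*exp(-0.0007*315) = 272.7 m/s

272.7 m/s


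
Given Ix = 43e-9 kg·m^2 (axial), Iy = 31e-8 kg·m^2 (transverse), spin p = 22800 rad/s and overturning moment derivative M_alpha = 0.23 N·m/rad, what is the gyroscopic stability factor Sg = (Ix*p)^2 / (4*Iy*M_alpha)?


Sg = Ix^2 * p^2 / (4 * Iy * M_alpha) = (43e-9)^2 * 22800^2 / (4 * 31e-8 * 0.23) = 3.37

3.37


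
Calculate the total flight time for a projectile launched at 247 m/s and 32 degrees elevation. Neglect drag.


T = 2*v0*sin(theta)/g = 2*247*sin(32°)/9.81 = 26.69 s

26.69 s


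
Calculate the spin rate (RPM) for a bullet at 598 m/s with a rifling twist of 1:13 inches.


twist_m = 13*0.0254 = 0.3302 m
spin = v/twist = 598/0.3302 = 1811.024 rev/s
RPM = spin*60 = 1811.024*60 ≈ 108661 RPM

108661 RPM


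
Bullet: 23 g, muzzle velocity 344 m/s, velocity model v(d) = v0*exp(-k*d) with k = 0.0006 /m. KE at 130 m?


v = v0*exp(-k*d) = 344*exp(-0.0006*130) = 318.188 m/s
E = 0.5*m*v^2 = 0.5*0.023*318.188^2 = 1164 J

1164 J


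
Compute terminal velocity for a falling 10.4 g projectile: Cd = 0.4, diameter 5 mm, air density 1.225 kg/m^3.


A = pi*(d/2)^2 = pi*(5/2000)^2 = 1.96350e-05 m^2
vt = sqrt(2mg/(Cd*rho*A)) = sqrt(2*0.0104*9.81/(0.4 * 1.225 * 1.96350e-05)) = 145.6 m/s

145.6 m/s


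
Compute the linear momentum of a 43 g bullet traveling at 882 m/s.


p = m*v = 0.043*882 = 37.93 kg·m/s

37.93 kg·m/s


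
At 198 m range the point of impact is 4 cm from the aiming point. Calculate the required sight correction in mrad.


1 mrad subtends 1 cm per 10 m of range, so adj = error_cm / (dist_m / 10) = 4 / (198/10) = 0.202 mrad

0.202 mrad


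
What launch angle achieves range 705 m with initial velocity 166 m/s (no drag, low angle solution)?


sin(2*theta) = R*g/v0^2 = 705*9.81/166^2 = 0.250982, theta = arcsin(0.250982)/2 = 7.268°

7.268 degrees


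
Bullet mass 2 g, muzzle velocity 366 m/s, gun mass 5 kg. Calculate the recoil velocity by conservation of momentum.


v_recoil = m_p * v_p / m_gun = 0.002 * 366 / 5 = 0.1464 m/s

0.1464 m/s


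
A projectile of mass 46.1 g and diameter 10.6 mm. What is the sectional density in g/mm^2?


SD = m/d^2 = 46.1/10.6^2 = 0.4103 g/mm^2

0.4103 g/mm^2


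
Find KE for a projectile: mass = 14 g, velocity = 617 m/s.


E = 0.5*m*v^2 = 0.5*0.014*617^2 = 2665 J

2665 J


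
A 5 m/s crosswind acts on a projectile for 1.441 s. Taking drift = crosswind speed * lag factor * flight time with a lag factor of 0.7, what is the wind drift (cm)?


drift = v_wind * lag * t = 5 * 0.7 * 1.441 = 5.0435 m ≈ 504.3 cm

504.3 cm


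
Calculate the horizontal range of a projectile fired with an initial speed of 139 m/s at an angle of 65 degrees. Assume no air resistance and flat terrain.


R = v0^2 * sin(2*theta) / g = 139^2 * sin(2*65°) / 9.81 = 1509 m

1509 m


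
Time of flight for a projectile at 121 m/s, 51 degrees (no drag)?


T = 2*v0*sin(theta)/g = 2*121*sin(51°)/9.81 = 19.17 s

19.17 s


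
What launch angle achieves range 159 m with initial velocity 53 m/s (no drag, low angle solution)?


sin(2*theta) = R*g/v0^2 = 159*9.81/53^2 = 0.555283, theta = arcsin(0.555283)/2 = 16.87°

16.87 degrees


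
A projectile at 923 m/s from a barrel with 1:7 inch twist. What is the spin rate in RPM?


twist_m = 7*0.0254 = 0.1778 m
spin = v/twist = 923/0.1778 = 5191.226 rev/s
RPM = spin*60 = 5191.226*60 ≈ 311474 RPM

311474 RPM


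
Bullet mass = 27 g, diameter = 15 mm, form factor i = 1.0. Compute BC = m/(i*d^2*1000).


BC = m/(i*d^2*1000) = 27/(1.0 * 15^2 * 1000) = 0.00012

0.00012


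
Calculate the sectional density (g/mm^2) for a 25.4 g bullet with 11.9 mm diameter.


SD = m/d^2 = 25.4/11.9^2 = 0.1794 g/mm^2

0.1794 g/mm^2


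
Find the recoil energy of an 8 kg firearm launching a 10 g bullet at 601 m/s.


v_r = m_p*v_p/m_gun = 0.01*601/8 = 0.75125 m/s, E_r = 0.5*m_gun*v_r^2 = 0.5*8*0.75125^2 = 2.258 J

2.258 J


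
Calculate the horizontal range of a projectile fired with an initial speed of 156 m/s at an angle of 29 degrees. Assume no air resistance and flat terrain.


R = v0^2 * sin(2*theta) / g = 156^2 * sin(2*29°) / 9.81 = 2104 m

2104 m


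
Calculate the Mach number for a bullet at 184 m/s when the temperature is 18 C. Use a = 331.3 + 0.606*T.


a = 331.3 + 0.606*(18) = 342.208 m/s
M = v/a = 184/342.208 = 0.5377

0.5377


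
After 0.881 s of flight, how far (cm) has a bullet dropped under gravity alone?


drop = 0.5*g*t^2 = 0.5*9.81*0.881^2 = 3.80707 m ≈ 380.7 cm

380.7 cm


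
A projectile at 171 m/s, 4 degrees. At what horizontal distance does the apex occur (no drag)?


R = v0^2*sin(2*theta)/g = 171^2*sin(2*4°)/9.81 = 414.838 m
apex_dist = R/2 = 414.838/2 = 207.4 m

207.4 m


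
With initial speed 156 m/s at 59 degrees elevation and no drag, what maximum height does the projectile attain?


H = (v0*sin(theta))^2 / (2g) = (156*sin(59°))^2 / (2*9.81) = 911.3 m

911.3 m


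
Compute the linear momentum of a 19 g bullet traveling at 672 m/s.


p = m*v = 0.019*672 = 12.77 kg·m/s

12.77 kg·m/s


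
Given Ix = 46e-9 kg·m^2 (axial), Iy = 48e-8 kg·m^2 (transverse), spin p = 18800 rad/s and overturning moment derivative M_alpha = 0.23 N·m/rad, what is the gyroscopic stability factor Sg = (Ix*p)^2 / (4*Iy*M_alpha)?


Sg = Ix^2 * p^2 / (4 * Iy * M_alpha) = (46e-9)^2 * 18800^2 / (4 * 48e-8 * 0.23) = 1.694

1.694


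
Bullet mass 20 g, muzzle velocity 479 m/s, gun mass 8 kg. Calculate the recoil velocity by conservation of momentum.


v_recoil = m_p * v_p / m_gun = 0.02 * 479 / 8 = 1.198 m/s

1.198 m/s


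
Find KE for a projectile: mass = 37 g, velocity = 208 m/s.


E = 0.5*m*v^2 = 0.5*0.037*208^2 = 800.4 J

800.4 J


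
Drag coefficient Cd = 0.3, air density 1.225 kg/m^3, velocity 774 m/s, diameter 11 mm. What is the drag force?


A = pi*(d/2)^2 = pi*(11/2000)^2 = 9.50332e-05 m^2
Fd = 0.5*Cd*rho*A*v^2 = 0.5*0.3*1.225*9.50332e-05*774^2 = 10.46 N

10.46 N


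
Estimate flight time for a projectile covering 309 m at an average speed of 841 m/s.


t = d/v = 309/841 = 0.3674 s

0.3674 s


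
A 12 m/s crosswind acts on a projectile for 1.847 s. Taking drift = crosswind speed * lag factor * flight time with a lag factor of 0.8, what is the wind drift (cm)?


drift = v_wind * lag * t = 12 * 0.8 * 1.847 = 17.7312 m ≈ 1773 cm

1773 cm


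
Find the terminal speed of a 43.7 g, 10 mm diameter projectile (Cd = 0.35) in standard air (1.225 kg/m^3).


A = pi*(d/2)^2 = pi*(10/2000)^2 = 7.85398e-05 m^2
vt = sqrt(2mg/(Cd*rho*A)) = sqrt(2*0.0437*9.81/(0.35 * 1.225 * 7.85398e-05)) = 159.6 m/s

159.6 m/s


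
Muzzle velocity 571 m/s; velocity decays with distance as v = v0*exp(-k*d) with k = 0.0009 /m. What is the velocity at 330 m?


v = v0*exp(-k*d) = 571*exp(-0.0009*330) = 424.3 m/s

424.3 m/s


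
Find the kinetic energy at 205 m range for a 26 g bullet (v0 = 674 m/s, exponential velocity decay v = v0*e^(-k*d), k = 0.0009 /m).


v = v0*exp(-k*d) = 674*exp(-0.0009*205) = 560.444 m/s
E = 0.5*m*v^2 = 0.5*0.026*560.444^2 = 4083 J

4083 J


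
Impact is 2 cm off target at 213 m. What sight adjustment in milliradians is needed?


1 mrad subtends 1 cm per 10 m of range, so adj = error_cm / (dist_m / 10) = 2 / (213/10) = 0.0939 mrad

0.0939 mrad


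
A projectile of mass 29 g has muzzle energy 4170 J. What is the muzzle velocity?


v = sqrt(2*E/m) = sqrt(2*4170/0.029) = 536.3 m/s

536.3 m/s


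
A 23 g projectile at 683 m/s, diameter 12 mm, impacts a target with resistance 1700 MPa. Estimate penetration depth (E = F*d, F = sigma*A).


A = pi*(d/2)^2 = pi*(12/2)^2 = 113.097 mm^2
E = 0.5*m*v^2 = 0.5*0.023*683^2 = 5364.62 J
depth = E/(sigma*A) = 5364.62 J / (1700 MPa * 113.097 mm^2) = 5364.62/(1700 * 113.097) m = 0.0279022 m ≈ 27.9 mm

27.9 mm


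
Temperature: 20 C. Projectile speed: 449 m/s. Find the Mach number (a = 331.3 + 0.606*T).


a = 331.3 + 0.606*(20) = 343.42 m/s
M = v/a = 449/343.42 = 1.307

1.307


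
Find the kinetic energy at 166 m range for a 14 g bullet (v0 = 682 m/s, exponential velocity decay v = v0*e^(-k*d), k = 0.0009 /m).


v = v0*exp(-k*d) = 682*exp(-0.0009*166) = 587.355 m/s
E = 0.5*m*v^2 = 0.5*0.014*587.355^2 = 2415 J

2415 J


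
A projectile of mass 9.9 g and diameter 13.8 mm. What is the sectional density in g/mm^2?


SD = m/d^2 = 9.9/13.8^2 = 0.05198 g/mm^2

0.05198 g/mm^2


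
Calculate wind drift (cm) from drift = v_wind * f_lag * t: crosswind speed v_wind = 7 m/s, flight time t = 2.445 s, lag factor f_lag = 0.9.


drift = v_wind * lag * t = 7 * 0.9 * 2.445 = 15.4035 m ≈ 1540 cm

1540 cm


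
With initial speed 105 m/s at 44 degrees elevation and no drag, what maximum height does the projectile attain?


H = (v0*sin(theta))^2 / (2g) = (105*sin(44°))^2 / (2*9.81) = 271.2 m

271.2 m


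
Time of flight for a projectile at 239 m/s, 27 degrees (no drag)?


T = 2*v0*sin(theta)/g = 2*239*sin(27°)/9.81 = 22.12 s

22.12 s


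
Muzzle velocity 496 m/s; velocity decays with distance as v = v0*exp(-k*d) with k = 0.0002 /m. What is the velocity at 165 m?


v = v0*exp(-k*d) = 496*exp(-0.0002*165) = 479.9 m/s

479.9 m/s


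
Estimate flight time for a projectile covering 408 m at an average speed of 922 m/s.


t = d/v = 408/922 = 0.4425 s

0.4425 s


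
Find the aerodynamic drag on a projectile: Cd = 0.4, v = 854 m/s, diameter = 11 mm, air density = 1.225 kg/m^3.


A = pi*(d/2)^2 = pi*(11/2000)^2 = 9.50332e-05 m^2
Fd = 0.5*Cd*rho*A*v^2 = 0.5*0.4*1.225*9.50332e-05*854^2 = 16.98 N

16.98 N


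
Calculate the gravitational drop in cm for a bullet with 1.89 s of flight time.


drop = 0.5*g*t^2 = 0.5*9.81*1.89^2 = 17.5212 m ≈ 1752 cm

1752 cm


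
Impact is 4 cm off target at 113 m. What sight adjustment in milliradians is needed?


1 mrad subtends 1 cm per 10 m of range, so adj = error_cm / (dist_m / 10) = 4 / (113/10) = 0.354 mrad

0.354 mrad


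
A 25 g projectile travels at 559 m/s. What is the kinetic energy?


E = 0.5*m*v^2 = 0.5*0.025*559^2 = 3906 J

3906 J


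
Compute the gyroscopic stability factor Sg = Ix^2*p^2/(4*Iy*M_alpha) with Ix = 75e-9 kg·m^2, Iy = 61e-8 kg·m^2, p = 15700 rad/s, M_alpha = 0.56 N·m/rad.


Sg = Ix^2 * p^2 / (4 * Iy * M_alpha) = (75e-9)^2 * 15700^2 / (4 * 61e-8 * 0.56) = 1.015

1.015


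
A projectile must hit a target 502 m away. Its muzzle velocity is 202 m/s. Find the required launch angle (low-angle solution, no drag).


sin(2*theta) = R*g/v0^2 = 502*9.81/202^2 = 0.12069, theta = arcsin(0.12069)/2 = 3.466°

3.466 degrees


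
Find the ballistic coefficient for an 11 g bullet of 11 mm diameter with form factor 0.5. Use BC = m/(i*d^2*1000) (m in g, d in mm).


BC = m/(i*d^2*1000) = 11/(0.5 * 11^2 * 1000) = 0.0001818

0.0001818


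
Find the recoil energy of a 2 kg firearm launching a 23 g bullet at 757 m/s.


v_r = m_p*v_p/m_gun = 0.023*757/2 = 8.7055 m/s, E_r = 0.5*m_gun*v_r^2 = 0.5*2*8.7055^2 = 75.79 J

75.79 J


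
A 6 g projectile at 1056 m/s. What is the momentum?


p = m*v = 0.006*1056 = 6.336 kg·m/s

6.336 kg·m/s


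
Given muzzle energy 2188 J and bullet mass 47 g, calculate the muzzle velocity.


v = sqrt(2*E/m) = sqrt(2*2188/0.047) = 305.1 m/s

305.1 m/s


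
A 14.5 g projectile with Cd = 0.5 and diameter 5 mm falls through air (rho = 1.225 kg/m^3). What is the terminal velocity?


A = pi*(d/2)^2 = pi*(5/2000)^2 = 1.96350e-05 m^2
vt = sqrt(2mg/(Cd*rho*A)) = sqrt(2*0.0145*9.81/(0.5 * 1.225 * 1.96350e-05)) = 153.8 m/s

153.8 m/s


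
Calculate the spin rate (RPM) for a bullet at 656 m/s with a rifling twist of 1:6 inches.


twist_m = 6*0.0254 = 0.1524 m
spin = v/twist = 656/0.1524 = 4304.462 rev/s
RPM = spin*60 = 4304.462*60 ≈ 258268 RPM

258268 RPM


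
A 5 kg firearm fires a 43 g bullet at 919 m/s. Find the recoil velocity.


v_recoil = m_p * v_p / m_gun = 0.043 * 919 / 5 = 7.903 m/s

7.903 m/s


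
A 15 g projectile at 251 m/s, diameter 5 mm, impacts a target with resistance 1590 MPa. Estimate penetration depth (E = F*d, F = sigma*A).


A = pi*(d/2)^2 = pi*(5/2)^2 = 19.635 mm^2
E = 0.5*m*v^2 = 0.5*0.015*251^2 = 472.507 J
depth = E/(sigma*A) = 472.507 J / (1590 MPa * 19.635 mm^2) = 472.507/(1590 * 19.635) m = 0.015135 m ≈ 15.13 mm

15.13 mm


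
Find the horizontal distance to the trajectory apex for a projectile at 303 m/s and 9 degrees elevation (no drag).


R = v0^2*sin(2*theta)/g = 303^2*sin(2*9°)/9.81 = 2892 m
apex_dist = R/2 = 2892/2 = 1446 m

1446 m


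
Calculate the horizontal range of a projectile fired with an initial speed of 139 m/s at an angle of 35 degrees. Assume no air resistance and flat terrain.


R = v0^2 * sin(2*theta) / g = 139^2 * sin(2*35°) / 9.81 = 1851 m

1851 m


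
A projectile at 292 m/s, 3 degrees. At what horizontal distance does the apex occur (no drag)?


R = v0^2*sin(2*theta)/g = 292^2*sin(2*3°)/9.81 = 908.513 m
apex_dist = R/2 = 908.513/2 = 454.3 m

454.3 m


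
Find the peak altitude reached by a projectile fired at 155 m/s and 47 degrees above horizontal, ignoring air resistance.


H = (v0*sin(theta))^2 / (2g) = (155*sin(47°))^2 / (2*9.81) = 655 m

655 m


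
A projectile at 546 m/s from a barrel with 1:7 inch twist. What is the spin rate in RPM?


twist_m = 7*0.0254 = 0.1778 m
spin = v/twist = 546/0.1778 = 3070.866 rev/s
RPM = spin*60 = 3070.866*60 ≈ 184252 RPM

184252 RPM


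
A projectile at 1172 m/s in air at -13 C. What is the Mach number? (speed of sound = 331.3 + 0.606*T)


a = 331.3 + 0.606*(-13) = 323.422 m/s
M = v/a = 1172/323.422 = 3.624

3.624


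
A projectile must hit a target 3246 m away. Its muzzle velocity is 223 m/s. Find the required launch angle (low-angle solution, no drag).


sin(2*theta) = R*g/v0^2 = 3246*9.81/223^2 = 0.640336, theta = arcsin(0.640336)/2 = 19.91°

19.91 degrees


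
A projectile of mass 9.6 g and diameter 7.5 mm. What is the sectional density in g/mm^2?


SD = m/d^2 = 9.6/7.5^2 = 0.1707 g/mm^2

0.1707 g/mm^2


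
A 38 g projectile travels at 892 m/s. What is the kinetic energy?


E = 0.5*m*v^2 = 0.5*0.038*892^2 = 15118 J

15118 J


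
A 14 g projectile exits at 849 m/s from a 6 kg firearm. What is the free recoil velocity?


v_recoil = m_p * v_p / m_gun = 0.014 * 849 / 6 = 1.981 m/s

1.981 m/s


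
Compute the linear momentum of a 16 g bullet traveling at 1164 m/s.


p = m*v = 0.016*1164 = 18.62 kg·m/s

18.62 kg·m/s


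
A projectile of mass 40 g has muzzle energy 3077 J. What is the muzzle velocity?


v = sqrt(2*E/m) = sqrt(2*3077/0.04) = 392.2 m/s

392.2 m/s


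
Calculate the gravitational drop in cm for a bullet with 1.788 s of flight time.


drop = 0.5*g*t^2 = 0.5*9.81*1.788^2 = 15.681 m ≈ 1568 cm

1568 cm


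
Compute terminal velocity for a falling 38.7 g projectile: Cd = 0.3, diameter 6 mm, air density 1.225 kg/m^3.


A = pi*(d/2)^2 = pi*(6/2000)^2 = 2.82743e-05 m^2
vt = sqrt(2mg/(Cd*rho*A)) = sqrt(2*0.0387*9.81/(0.3 * 1.225 * 2.82743e-05)) = 270.3 m/s

270.3 m/s


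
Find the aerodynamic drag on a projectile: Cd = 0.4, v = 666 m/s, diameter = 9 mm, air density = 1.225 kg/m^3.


A = pi*(d/2)^2 = pi*(9/2000)^2 = 6.36173e-05 m^2
Fd = 0.5*Cd*rho*A*v^2 = 0.5*0.4*1.225*6.36173e-05*666^2 = 6.913 N

6.913 N


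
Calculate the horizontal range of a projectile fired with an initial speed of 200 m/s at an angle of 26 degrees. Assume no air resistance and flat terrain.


R = v0^2 * sin(2*theta) / g = 200^2 * sin(2*26°) / 9.81 = 3213 m

3213 m


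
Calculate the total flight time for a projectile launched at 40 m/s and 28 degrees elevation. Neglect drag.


T = 2*v0*sin(theta)/g = 2*40*sin(28°)/9.81 = 3.829 s

3.829 s


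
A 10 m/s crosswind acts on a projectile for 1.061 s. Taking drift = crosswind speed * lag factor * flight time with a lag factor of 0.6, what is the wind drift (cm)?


drift = v_wind * lag * t = 10 * 0.6 * 1.061 = 6.366 m ≈ 636.6 cm

636.6 cm


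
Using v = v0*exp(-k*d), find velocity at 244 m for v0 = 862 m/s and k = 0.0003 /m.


v = v0*exp(-k*d) = 862*exp(-0.0003*244) = 801.2 m/s

801.2 m/s


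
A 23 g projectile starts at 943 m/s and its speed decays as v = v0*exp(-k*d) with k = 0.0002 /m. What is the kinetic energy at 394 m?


v = v0*exp(-k*d) = 943*exp(-0.0002*394) = 871.544 m/s
E = 0.5*m*v^2 = 0.5*0.023*871.544^2 = 8735 J

8735 J


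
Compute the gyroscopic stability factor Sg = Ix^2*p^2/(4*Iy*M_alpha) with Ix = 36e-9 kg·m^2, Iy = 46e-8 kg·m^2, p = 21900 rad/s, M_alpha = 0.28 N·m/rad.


Sg = Ix^2 * p^2 / (4 * Iy * M_alpha) = (36e-9)^2 * 21900^2 / (4 * 46e-8 * 0.28) = 1.206

1.206


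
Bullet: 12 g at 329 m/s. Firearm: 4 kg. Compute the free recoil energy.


v_r = m_p*v_p/m_gun = 0.012*329/4 = 0.987 m/s, E_r = 0.5*m_gun*v_r^2 = 0.5*4*0.987^2 = 1.948 J

1.948 J


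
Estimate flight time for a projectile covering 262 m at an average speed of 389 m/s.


t = d/v = 262/389 = 0.6735 s

0.6735 s


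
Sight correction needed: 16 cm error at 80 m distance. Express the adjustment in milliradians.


1 mrad subtends 1 cm per 10 m of range, so adj = error_cm / (dist_m / 10) = 16 / (80/10) = 2 mrad

2 mrad


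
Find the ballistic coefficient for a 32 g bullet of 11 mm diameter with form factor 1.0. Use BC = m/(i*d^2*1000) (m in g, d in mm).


BC = m/(i*d^2*1000) = 32/(1.0 * 11^2 * 1000) = 0.0002645

0.0002645


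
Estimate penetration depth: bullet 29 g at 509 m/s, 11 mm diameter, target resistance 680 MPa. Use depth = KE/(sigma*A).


A = pi*(d/2)^2 = pi*(11/2)^2 = 95.0332 mm^2
E = 0.5*m*v^2 = 0.5*0.029*509^2 = 3756.67 J
depth = E/(sigma*A) = 3756.67 J / (680 MPa * 95.0332 mm^2) = 3756.67/(680 * 95.0332) m = 0.0581326 m ≈ 58.13 mm

58.13 mm


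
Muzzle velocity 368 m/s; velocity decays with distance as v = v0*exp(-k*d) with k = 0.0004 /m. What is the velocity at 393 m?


v = v0*exp(-k*d) = 368*exp(-0.0004*393) = 314.5 m/s

314.5 m/s


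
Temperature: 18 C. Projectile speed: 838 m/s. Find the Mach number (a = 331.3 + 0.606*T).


a = 331.3 + 0.606*(18) = 342.208 m/s
M = v/a = 838/342.208 = 2.449

2.449


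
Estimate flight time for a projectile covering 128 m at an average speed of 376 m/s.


t = d/v = 128/376 = 0.3404 s

0.3404 s


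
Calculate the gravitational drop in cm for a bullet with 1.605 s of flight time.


drop = 0.5*g*t^2 = 0.5*9.81*1.605^2 = 12.6354 m ≈ 1264 cm

1264 cm


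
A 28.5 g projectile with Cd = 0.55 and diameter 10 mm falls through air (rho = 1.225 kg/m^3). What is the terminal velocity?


A = pi*(d/2)^2 = pi*(10/2000)^2 = 7.85398e-05 m^2
vt = sqrt(2mg/(Cd*rho*A)) = sqrt(2*0.0285*9.81/(0.55 * 1.225 * 7.85398e-05)) = 102.8 m/s

102.8 m/s


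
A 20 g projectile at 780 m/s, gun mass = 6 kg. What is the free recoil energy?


v_r = m_p*v_p/m_gun = 0.02*780/6 = 2.6 m/s, E_r = 0.5*m_gun*v_r^2 = 0.5*6*2.6^2 = 20.28 J

20.28 J


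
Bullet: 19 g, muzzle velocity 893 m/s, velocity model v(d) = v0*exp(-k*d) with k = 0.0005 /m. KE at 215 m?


v = v0*exp(-k*d) = 893*exp(-0.0005*215) = 801.982 m/s
E = 0.5*m*v^2 = 0.5*0.019*801.982^2 = 6110 J

6110 J


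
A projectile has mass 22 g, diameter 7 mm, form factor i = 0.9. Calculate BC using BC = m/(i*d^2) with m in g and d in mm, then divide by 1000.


BC = m/(i*d^2*1000) = 22/(0.9 * 7^2 * 1000) = 0.0004989

0.0004989


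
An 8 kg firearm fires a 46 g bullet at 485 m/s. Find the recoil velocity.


v_recoil = m_p * v_p / m_gun = 0.046 * 485 / 8 = 2.789 m/s

2.789 m/s


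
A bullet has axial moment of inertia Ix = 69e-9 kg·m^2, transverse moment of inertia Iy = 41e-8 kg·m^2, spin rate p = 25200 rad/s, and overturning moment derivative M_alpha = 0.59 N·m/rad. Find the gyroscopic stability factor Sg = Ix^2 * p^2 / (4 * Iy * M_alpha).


Sg = Ix^2 * p^2 / (4 * Iy * M_alpha) = (69e-9)^2 * 25200^2 / (4 * 41e-8 * 0.59) = 3.125

3.125


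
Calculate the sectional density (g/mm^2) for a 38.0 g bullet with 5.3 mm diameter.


SD = m/d^2 = 38.0/5.3^2 = 1.353 g/mm^2

1.353 g/mm^2


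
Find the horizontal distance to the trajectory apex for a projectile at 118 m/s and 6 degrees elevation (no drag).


R = v0^2*sin(2*theta)/g = 118^2*sin(2*6°)/9.81 = 295.103 m
apex_dist = R/2 = 295.103/2 = 147.6 m

147.6 m


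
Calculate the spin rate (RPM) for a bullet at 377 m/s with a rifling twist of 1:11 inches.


twist_m = 11*0.0254 = 0.2794 m
spin = v/twist = 377/0.2794 = 1349.32 rev/s
RPM = spin*60 = 1349.32*60 ≈ 80959 RPM

80959 RPM


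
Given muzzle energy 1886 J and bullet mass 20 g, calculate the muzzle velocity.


v = sqrt(2*E/m) = sqrt(2*1886/0.02) = 434.3 m/s

434.3 m/s


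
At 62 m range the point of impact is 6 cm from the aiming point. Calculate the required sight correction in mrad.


1 mrad subtends 1 cm per 10 m of range, so adj = error_cm / (dist_m / 10) = 6 / (62/10) = 0.9677 mrad

0.9677 mrad


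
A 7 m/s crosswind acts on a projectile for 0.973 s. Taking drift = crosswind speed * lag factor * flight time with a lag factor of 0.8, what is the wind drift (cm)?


drift = v_wind * lag * t = 7 * 0.8 * 0.973 = 5.4488 m ≈ 544.9 cm

544.9 cm


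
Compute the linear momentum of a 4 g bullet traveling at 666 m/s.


p = m*v = 0.004*666 = 2.664 kg·m/s

2.664 kg·m/s


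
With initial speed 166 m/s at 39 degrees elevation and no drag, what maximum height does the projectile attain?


H = (v0*sin(theta))^2 / (2g) = (166*sin(39°))^2 / (2*9.81) = 556.2 m

556.2 m


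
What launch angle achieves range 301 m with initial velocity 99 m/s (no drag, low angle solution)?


sin(2*theta) = R*g/v0^2 = 301*9.81/99^2 = 0.301276, theta = arcsin(0.301276)/2 = 8.767°

8.767 degrees


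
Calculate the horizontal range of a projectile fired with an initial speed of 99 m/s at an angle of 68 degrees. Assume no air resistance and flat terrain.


R = v0^2 * sin(2*theta) / g = 99^2 * sin(2*68°) / 9.81 = 694 m

694 m


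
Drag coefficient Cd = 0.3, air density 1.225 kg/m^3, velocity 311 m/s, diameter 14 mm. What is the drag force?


A = pi*(d/2)^2 = pi*(14/2000)^2 = 1.53938e-04 m^2
Fd = 0.5*Cd*rho*A*v^2 = 0.5*0.3*1.225*1.53938e-04*311^2 = 2.736 N

2.736 N


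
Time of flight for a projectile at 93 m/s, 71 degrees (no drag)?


T = 2*v0*sin(theta)/g = 2*93*sin(71°)/9.81 = 17.93 s

17.93 s


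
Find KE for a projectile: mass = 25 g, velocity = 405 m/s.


E = 0.5*m*v^2 = 0.5*0.025*405^2 = 2050 J

2050 J


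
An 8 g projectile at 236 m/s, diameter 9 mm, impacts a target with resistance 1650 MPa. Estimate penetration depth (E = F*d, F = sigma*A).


A = pi*(d/2)^2 = pi*(9/2)^2 = 63.6173 mm^2
E = 0.5*m*v^2 = 0.5*0.008*236^2 = 222.784 J
depth = E/(sigma*A) = 222.784 J / (1650 MPa * 63.6173 mm^2) = 222.784/(1650 * 63.6173) m = 0.00212239 m ≈ 2.122 mm

2.122 mm


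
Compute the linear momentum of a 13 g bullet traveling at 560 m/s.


p = m*v = 0.013*560 = 7.28 kg·m/s

7.28 kg·m/s


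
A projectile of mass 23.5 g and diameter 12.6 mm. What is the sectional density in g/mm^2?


SD = m/d^2 = 23.5/12.6^2 = 0.148 g/mm^2

0.148 g/mm^2


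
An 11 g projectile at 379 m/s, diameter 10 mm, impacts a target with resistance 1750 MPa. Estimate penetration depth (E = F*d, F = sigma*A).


A = pi*(d/2)^2 = pi*(10/2)^2 = 78.5398 mm^2
E = 0.5*m*v^2 = 0.5*0.011*379^2 = 790.025 J
depth = E/(sigma*A) = 790.025 J / (1750 MPa * 78.5398 mm^2) = 790.025/(1750 * 78.5398) m = 0.00574795 m ≈ 5.748 mm

5.748 mm


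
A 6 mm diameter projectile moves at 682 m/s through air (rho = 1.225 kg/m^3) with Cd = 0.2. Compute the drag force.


A = pi*(d/2)^2 = pi*(6/2000)^2 = 2.82743e-05 m^2
Fd = 0.5*Cd*rho*A*v^2 = 0.5*0.2*1.225*2.82743e-05*682^2 = 1.611 N

1.611 N


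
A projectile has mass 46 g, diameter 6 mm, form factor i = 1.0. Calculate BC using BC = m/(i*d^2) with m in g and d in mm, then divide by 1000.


BC = m/(i*d^2*1000) = 46/(1.0 * 6^2 * 1000) = 0.001278

0.001278


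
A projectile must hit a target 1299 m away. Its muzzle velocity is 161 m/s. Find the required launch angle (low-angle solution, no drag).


sin(2*theta) = R*g/v0^2 = 1299*9.81/161^2 = 0.491616, theta = arcsin(0.491616)/2 = 14.72°

14.72 degrees


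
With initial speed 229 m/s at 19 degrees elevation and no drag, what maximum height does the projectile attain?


H = (v0*sin(theta))^2 / (2g) = (229*sin(19°))^2 / (2*9.81) = 283.3 m

283.3 m


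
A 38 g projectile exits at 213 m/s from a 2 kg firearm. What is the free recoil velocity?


v_recoil = m_p * v_p / m_gun = 0.038 * 213 / 2 = 4.047 m/s

4.047 m/s


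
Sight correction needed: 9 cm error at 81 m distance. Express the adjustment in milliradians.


1 mrad subtends 1 cm per 10 m of range, so adj = error_cm / (dist_m / 10) = 9 / (81/10) = 1.111 mrad

1.111 mrad


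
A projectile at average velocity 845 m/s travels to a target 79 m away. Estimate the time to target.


t = d/v = 79/845 = 0.09349 s

0.09349 s


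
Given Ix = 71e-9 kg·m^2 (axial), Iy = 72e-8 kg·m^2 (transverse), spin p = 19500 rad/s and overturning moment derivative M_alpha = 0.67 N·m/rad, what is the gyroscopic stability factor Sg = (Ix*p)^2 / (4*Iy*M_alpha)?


Sg = Ix^2 * p^2 / (4 * Iy * M_alpha) = (71e-9)^2 * 19500^2 / (4 * 72e-8 * 0.67) = 0.9934

0.9934


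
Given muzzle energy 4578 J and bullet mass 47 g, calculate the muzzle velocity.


v = sqrt(2*E/m) = sqrt(2*4578/0.047) = 441.4 m/s

441.4 m/s


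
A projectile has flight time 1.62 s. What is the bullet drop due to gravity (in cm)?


drop = 0.5*g*t^2 = 0.5*9.81*1.62^2 = 12.8727 m ≈ 1287 cm

1287 cm


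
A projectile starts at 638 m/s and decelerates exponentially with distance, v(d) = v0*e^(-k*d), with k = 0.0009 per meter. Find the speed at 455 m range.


v = v0*exp(-k*d) = 638*exp(-0.0009*455) = 423.6 m/s

423.6 m/s


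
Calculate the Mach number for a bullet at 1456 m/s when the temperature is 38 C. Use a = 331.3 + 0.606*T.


a = 331.3 + 0.606*(38) = 354.328 m/s
M = v/a = 1456/354.328 = 4.109

4.109


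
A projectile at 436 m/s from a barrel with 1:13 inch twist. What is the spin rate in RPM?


twist_m = 13*0.0254 = 0.3302 m
spin = v/twist = 436/0.3302 = 1320.412 rev/s
RPM = spin*60 = 1320.412*60 ≈ 79225 RPM

79225 RPM


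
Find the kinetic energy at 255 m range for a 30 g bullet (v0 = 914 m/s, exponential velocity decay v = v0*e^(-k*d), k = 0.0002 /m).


v = v0*exp(-k*d) = 914*exp(-0.0002*255) = 868.555 m/s
E = 0.5*m*v^2 = 0.5*0.03*868.555^2 = 11316 J

11316 J


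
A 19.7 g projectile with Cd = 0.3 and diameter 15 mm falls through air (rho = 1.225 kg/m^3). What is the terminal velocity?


A = pi*(d/2)^2 = pi*(15/2000)^2 = 1.76715e-04 m^2
vt = sqrt(2mg/(Cd*rho*A)) = sqrt(2*0.0197*9.81/(0.3 * 1.225 * 1.76715e-04)) = 77.15 m/s

77.15 m/s


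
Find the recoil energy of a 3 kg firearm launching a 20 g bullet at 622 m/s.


v_r = m_p*v_p/m_gun = 0.02*622/3 = 4.14667 m/s, E_r = 0.5*m_gun*v_r^2 = 0.5*3*4.14667^2 = 25.79 J

25.79 J


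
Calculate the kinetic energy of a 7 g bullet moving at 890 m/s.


E = 0.5*m*v^2 = 0.5*0.007*890^2 = 2772 J

2772 J


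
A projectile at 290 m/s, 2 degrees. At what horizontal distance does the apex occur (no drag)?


R = v0^2*sin(2*theta)/g = 290^2*sin(2*2°)/9.81 = 598.014 m
apex_dist = R/2 = 598.014/2 = 299 m

299 m


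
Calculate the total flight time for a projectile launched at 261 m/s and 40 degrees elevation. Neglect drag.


T = 2*v0*sin(theta)/g = 2*261*sin(40°)/9.81 = 34.2 s

34.2 s


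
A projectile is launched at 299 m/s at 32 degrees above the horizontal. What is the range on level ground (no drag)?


R = v0^2 * sin(2*theta) / g = 299^2 * sin(2*32°) / 9.81 = 8191 m

8191 m


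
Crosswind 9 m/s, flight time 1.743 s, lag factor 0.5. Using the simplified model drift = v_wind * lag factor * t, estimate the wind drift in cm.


drift = v_wind * lag * t = 9 * 0.5 * 1.743 = 7.8435 m ≈ 784.4 cm

784.4 cm


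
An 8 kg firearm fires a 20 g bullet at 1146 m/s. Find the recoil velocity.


v_recoil = m_p * v_p / m_gun = 0.02 * 1146 / 8 = 2.865 m/s

2.865 m/s


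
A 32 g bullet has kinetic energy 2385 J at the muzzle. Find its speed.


v = sqrt(2*E/m) = sqrt(2*2385/0.032) = 386.1 m/s

386.1 m/s


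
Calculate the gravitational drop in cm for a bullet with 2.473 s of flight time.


drop = 0.5*g*t^2 = 0.5*9.81*2.473^2 = 29.9977 m ≈ 3000 cm

3000 cm


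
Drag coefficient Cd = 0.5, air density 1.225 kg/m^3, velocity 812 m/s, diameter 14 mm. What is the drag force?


A = pi*(d/2)^2 = pi*(14/2000)^2 = 1.53938e-04 m^2
Fd = 0.5*Cd*rho*A*v^2 = 0.5*0.5*1.225*1.53938e-04*812^2 = 31.08 N

31.08 N


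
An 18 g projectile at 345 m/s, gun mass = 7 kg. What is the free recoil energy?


v_r = m_p*v_p/m_gun = 0.018*345/7 = 0.887143 m/s, E_r = 0.5*m_gun*v_r^2 = 0.5*7*0.887143^2 = 2.755 J

2.755 J


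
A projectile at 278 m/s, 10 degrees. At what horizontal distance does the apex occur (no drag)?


R = v0^2*sin(2*theta)/g = 278^2*sin(2*10°)/9.81 = 2694.46 m
apex_dist = R/2 = 2694.46/2 = 1347 m

1347 m


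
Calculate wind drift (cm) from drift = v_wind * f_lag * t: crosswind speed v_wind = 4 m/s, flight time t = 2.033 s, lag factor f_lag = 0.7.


drift = v_wind * lag * t = 4 * 0.7 * 2.033 = 5.6924 m ≈ 569.2 cm

569.2 cm


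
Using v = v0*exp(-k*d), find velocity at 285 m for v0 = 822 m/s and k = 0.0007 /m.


v = v0*exp(-k*d) = 822*exp(-0.0007*285) = 673.3 m/s

673.3 m/s


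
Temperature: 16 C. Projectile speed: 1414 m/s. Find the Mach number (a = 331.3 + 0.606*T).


a = 331.3 + 0.606*(16) = 340.996 m/s
M = v/a = 1414/340.996 = 4.147

4.147


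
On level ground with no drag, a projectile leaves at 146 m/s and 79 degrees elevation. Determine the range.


R = v0^2 * sin(2*theta) / g = 146^2 * sin(2*79°) / 9.81 = 814 m

814 m


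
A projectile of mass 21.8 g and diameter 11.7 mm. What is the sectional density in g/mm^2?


SD = m/d^2 = 21.8/11.7^2 = 0.1593 g/mm^2

0.1593 g/mm^2


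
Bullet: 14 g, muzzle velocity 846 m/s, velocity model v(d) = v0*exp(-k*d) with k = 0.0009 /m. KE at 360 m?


v = v0*exp(-k*d) = 846*exp(-0.0009*360) = 611.87 m/s
E = 0.5*m*v^2 = 0.5*0.014*611.87^2 = 2621 J

2621 J


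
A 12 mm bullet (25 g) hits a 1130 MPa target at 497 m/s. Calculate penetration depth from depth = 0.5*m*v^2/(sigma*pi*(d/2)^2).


A = pi*(d/2)^2 = pi*(12/2)^2 = 113.097 mm^2
E = 0.5*m*v^2 = 0.5*0.025*497^2 = 3087.61 J
depth = E/(sigma*A) = 3087.61 J / (1130 MPa * 113.097 mm^2) = 3087.61/(1130 * 113.097) m = 0.0241597 m ≈ 24.16 mm

24.16 mm


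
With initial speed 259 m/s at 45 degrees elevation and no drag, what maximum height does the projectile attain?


H = (v0*sin(theta))^2 / (2g) = (259*sin(45°))^2 / (2*9.81) = 1710 m

1710 m


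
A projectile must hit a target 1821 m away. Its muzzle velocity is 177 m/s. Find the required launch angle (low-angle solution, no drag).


sin(2*theta) = R*g/v0^2 = 1821*9.81/177^2 = 0.570207, theta = arcsin(0.570207)/2 = 17.38°

17.38 degrees


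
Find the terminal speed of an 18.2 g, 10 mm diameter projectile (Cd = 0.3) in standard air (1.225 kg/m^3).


A = pi*(d/2)^2 = pi*(10/2000)^2 = 7.85398e-05 m^2
vt = sqrt(2mg/(Cd*rho*A)) = sqrt(2*0.0182*9.81/(0.3 * 1.225 * 7.85398e-05)) = 111.2 m/s

111.2 m/s


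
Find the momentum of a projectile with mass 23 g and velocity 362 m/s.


p = m*v = 0.023*362 = 8.326 kg·m/s

8.326 kg·m/s


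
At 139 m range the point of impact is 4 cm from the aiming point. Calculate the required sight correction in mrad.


1 mrad subtends 1 cm per 10 m of range, so adj = error_cm / (dist_m / 10) = 4 / (139/10) = 0.2878 mrad

0.2878 mrad


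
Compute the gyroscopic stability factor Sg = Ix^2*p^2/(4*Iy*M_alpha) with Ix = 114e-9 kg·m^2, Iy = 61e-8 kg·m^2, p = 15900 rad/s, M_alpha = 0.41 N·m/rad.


Sg = Ix^2 * p^2 / (4 * Iy * M_alpha) = (114e-9)^2 * 15900^2 / (4 * 61e-8 * 0.41) = 3.284

3.284


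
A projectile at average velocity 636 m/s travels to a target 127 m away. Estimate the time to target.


t = d/v = 127/636 = 0.1997 s

0.1997 s


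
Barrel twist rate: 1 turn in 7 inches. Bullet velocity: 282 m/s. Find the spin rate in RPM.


twist_m = 7*0.0254 = 0.1778 m
spin = v/twist = 282/0.1778 = 1586.052 rev/s
RPM = spin*60 = 1586.052*60 ≈ 95163 RPM

95163 RPM


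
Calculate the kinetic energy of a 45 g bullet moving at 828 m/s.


E = 0.5*m*v^2 = 0.5*0.045*828^2 = 15426 J

15426 J


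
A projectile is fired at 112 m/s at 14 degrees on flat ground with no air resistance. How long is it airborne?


T = 2*v0*sin(theta)/g = 2*112*sin(14°)/9.81 = 5.524 s

5.524 s


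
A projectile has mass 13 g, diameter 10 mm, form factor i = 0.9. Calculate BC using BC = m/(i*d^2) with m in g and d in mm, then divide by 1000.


BC = m/(i*d^2*1000) = 13/(0.9 * 10^2 * 1000) = 0.0001444

0.0001444


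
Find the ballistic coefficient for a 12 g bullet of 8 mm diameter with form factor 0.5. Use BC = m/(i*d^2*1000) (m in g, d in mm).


BC = m/(i*d^2*1000) = 12/(0.5 * 8^2 * 1000) = 0.000375

0.000375


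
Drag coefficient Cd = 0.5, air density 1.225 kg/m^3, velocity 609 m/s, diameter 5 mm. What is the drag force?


A = pi*(d/2)^2 = pi*(5/2000)^2 = 1.96350e-05 m^2
Fd = 0.5*Cd*rho*A*v^2 = 0.5*0.5*1.225*1.96350e-05*609^2 = 2.23 N

2.23 N


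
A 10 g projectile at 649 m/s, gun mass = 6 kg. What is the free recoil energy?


v_r = m_p*v_p/m_gun = 0.01*649/6 = 1.08167 m/s, E_r = 0.5*m_gun*v_r^2 = 0.5*6*1.08167^2 = 3.51 J

3.51 J


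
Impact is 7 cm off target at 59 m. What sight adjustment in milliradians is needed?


1 mrad subtends 1 cm per 10 m of range, so adj = error_cm / (dist_m / 10) = 7 / (59/10) = 1.186 mrad

1.186 mrad


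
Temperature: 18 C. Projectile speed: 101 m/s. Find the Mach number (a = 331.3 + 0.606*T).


a = 331.3 + 0.606*(18) = 342.208 m/s
M = v/a = 101/342.208 = 0.2951

0.2951


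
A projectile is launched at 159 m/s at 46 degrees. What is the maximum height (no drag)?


H = (v0*sin(theta))^2 / (2g) = (159*sin(46°))^2 / (2*9.81) = 666.8 m

666.8 m


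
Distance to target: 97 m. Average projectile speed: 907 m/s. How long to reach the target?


t = d/v = 97/907 = 0.1069 s

0.1069 s


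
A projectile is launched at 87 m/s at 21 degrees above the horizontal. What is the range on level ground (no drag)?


R = v0^2 * sin(2*theta) / g = 87^2 * sin(2*21°) / 9.81 = 516.3 m

516.3 m


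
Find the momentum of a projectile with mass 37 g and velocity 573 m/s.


p = m*v = 0.037*573 = 21.2 kg·m/s

21.2 kg·m/s


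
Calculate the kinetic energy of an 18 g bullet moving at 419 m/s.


E = 0.5*m*v^2 = 0.5*0.018*419^2 = 1580 J

1580 J


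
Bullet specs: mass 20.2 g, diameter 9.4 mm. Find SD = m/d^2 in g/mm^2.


SD = m/d^2 = 20.2/9.4^2 = 0.2286 g/mm^2

0.2286 g/mm^2


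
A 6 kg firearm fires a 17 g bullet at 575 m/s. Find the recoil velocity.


v_recoil = m_p * v_p / m_gun = 0.017 * 575 / 6 = 1.629 m/s

1.629 m/s


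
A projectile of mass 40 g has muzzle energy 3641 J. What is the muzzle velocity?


v = sqrt(2*E/m) = sqrt(2*3641/0.04) = 426.7 m/s

426.7 m/s


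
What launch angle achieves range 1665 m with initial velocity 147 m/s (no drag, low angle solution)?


sin(2*theta) = R*g/v0^2 = 1665*9.81/147^2 = 0.755873, theta = arcsin(0.755873)/2 = 24.55°

24.55 degrees


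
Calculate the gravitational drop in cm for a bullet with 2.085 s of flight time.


drop = 0.5*g*t^2 = 0.5*9.81*2.085^2 = 21.3231 m ≈ 2132 cm

2132 cm


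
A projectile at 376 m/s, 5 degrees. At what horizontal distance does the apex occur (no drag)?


R = v0^2*sin(2*theta)/g = 376^2*sin(2*5°)/9.81 = 2502.52 m
apex_dist = R/2 = 2502.52/2 = 1251 m

1251 m


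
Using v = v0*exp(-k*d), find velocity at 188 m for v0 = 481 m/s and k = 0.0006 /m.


v = v0*exp(-k*d) = 481*exp(-0.0006*188) = 429.7 m/s

429.7 m/s


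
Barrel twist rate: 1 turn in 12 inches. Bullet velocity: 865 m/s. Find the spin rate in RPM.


twist_m = 12*0.0254 = 0.3048 m
spin = v/twist = 865/0.3048 = 2837.927 rev/s
RPM = spin*60 = 2837.927*60 ≈ 170276 RPM

170276 RPM


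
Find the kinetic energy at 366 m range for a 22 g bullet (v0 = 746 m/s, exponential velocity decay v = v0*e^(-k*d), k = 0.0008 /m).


v = v0*exp(-k*d) = 746*exp(-0.0008*366) = 556.644 m/s
E = 0.5*m*v^2 = 0.5*0.022*556.644^2 = 3408 J

3408 J


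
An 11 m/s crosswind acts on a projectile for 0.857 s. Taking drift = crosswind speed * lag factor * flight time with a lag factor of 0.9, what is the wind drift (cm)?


drift = v_wind * lag * t = 11 * 0.9 * 0.857 = 8.4843 m ≈ 848.4 cm

848.4 cm
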